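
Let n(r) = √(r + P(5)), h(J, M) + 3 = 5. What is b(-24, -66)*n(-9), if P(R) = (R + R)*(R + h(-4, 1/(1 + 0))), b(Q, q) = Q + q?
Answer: -90*√61 ≈ -702.92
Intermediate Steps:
h(J, M) = 2 (h(J, M) = -3 + 5 = 2)
P(R) = 2*R*(2 + R) (P(R) = (R + R)*(R + 2) = (2*R)*(2 + R) = 2*R*(2 + R))
n(r) = √(70 + r) (n(r) = √(r + 2*5*(2 + 5)) = √(r + 2*5*7) = √(r + 70) = √(70 + r))
b(-24, -66)*n(-9) = (-24 - 66)*√(70 - 9) = -90*√61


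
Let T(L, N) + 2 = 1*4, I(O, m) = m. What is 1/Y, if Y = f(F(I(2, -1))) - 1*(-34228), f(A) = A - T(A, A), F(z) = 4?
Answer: 1/34230 ≈ 2.9214e-5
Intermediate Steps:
T(L, N) = 2 (T(L, N) = -2 + 1*4 = -2 + 4 = 2)
f(A) = -2 + A (f(A) = A - 1*2 = A - 2 = -2 + A)
Y = 34230 (Y = (-2 + 4) - 1*(-34228) = 2 + 34228 = 34230)
1/Y = 1/34230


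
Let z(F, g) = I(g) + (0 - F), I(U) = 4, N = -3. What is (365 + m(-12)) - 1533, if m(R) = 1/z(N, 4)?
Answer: -8175/7 ≈ -1167.9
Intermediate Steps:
z(F, g) = 4 - F (z(F, g) = 4 + (0 - F) = 4 - F)
m(R) = ⅐ (m(R) = 1/(4 - 1*(-3)) = 1/(4 + 3) = 1/7 = ⅐)
(365 + m(-12)) - 1533 = (365 + ⅐) - 1533 = 2556/7 - 1533 = -8175/7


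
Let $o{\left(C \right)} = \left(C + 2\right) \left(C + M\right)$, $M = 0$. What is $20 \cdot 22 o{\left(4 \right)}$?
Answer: $10560$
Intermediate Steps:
$o{\left(C \right)} = C \left(2 + C\right)$ ($o{\left(C \right)} = \left(C + 2\right) \left(C + 0\right) = \left(2 + C\right) C = C \left(2 + C\right)$)
$20 \cdot 22 o{\left(4 \right)} = 20 \cdot 22 \cdot 4 \left(2 + 4\right) = 440 \cdot 4 \cdot 6 = 440 \cdot 24 = 10560$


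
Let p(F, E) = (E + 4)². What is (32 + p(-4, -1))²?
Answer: 1681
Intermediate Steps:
p(F, E) = (4 + E)²
(32 + p(-4, -1))² = (32 + (4 - 1)²)² = (32 + 3²)² = (32 + 9)² = 41² = 1681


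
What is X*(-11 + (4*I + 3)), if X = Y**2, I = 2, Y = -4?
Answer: 0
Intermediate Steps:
X = 16 (X = (-4)**2 = 16)
X*(-11 + (4*I + 3)) = 16*(-11 + (4*2 + 3)) = 16*(-11 + (8 + 3)) = 16*(-11 + 11) = 16*0 = 0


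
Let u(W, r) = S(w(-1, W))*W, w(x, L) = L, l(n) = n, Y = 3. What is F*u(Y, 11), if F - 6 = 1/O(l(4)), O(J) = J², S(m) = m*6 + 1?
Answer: 5529/16 ≈ 345.56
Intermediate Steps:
S(m) = 1 + 6*m (S(m) = 6*m + 1 = 1 + 6*m)
u(W, r) = W*(1 + 6*W) (u(W, r) = (1 + 6*W)*W = W*(1 + 6*W))
F = 97/16 (F = 6 + 1/(4²) = 6 + 1/16 = 97/16 ≈ 6.0625)
F*u(Y, 11) = 97*(3*(1 + 6*3))/16 = 97*(3*(1 + 18))/16 = 97*(3*19)/16 = (97/16)*57 = 5529/16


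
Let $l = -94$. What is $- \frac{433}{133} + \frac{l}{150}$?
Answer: $- \frac{38726}{9975} \approx -3.8823$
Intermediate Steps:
$- \frac{433}{133} + \frac{l}{150} = - \frac{433}{133} - \frac{94}{150} = \left(-433\right) \frac{1}{133} - \frac{47}{75} = - \frac{433}{133} - \frac{47}{75} = - \frac{38726}{9975}$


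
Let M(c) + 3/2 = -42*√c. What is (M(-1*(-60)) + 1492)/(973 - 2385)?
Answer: -2981/2824 + 21*√15/353 ≈ -0.82519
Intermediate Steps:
M(c) = -3/2 - 42*√c
(M(-1*(-60)) + 1492)/(973 - 2385) = ((-3/2 - 42*√60) + 1492)/(973 - 2385) = ((-3/2 - 84*√15) + 1492)/(-1412) = ((-3/2 - 84*√15) + 1492)*(-1/1412) = (2981/2 - 84*√15)*(-1/1412) = -2981/2824 + 21*√15/353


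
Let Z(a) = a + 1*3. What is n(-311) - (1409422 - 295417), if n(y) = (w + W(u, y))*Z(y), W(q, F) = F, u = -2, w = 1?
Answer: -1018525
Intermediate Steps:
Z(a) = 3 + a (Z(a) = a + 3 = 3 + a)
n(y) = (1 + y)*(3 + y)
n(-311) - (1409422 - 295417) = (1 - 311)*(3 - 311) - (1409422 - 295417) = -310*(-308) - 1*1114005 = 95480 - 1114005 = -1018525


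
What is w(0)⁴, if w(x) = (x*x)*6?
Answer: 0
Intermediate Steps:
w(x) = 6*x² (w(x) = x²*6 = 6*x²)
w(0)⁴ = (6*0²)⁴ = (6*0)⁴ = 0⁴ = 0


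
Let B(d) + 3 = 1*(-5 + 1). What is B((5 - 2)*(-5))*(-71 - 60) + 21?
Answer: 938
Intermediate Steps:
B(d) = -7 (B(d) = -3 + 1*(-5 + 1) = -3 + 1*(-4) = -3 - 4 = -7)
B((5 - 2)*(-5))*(-71 - 60) + 21 = -7*(-71 - 60) + 21 = -7*(-131) + 21 = 917 + 21 = 938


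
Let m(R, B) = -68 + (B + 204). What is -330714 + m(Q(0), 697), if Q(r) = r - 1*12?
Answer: -329881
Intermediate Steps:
Q(r) = -12 + r (Q(r) = r - 12 = -12 + r)
m(R, B) = 136 + B (m(R, B) = -68 + (204 + B) = 136 + B)
-330714 + m(Q(0), 697) = -330714 + (136 + 697) = -330714 + 833 = -329881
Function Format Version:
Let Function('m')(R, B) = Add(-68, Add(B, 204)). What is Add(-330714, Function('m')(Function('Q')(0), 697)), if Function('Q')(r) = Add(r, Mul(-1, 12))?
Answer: -329881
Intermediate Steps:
Function('Q')(r) = Add(-12, r) (Function('Q')(r) = Add(r, -12) = Add(-12, r))
Function('m')(R, B) = Add(136, B) (Function('m')(R, B) = Add(-68, Add(204, B)) = Add(136, B))
Add(-330714, Function('m')(Function('Q')(0), 697)) = Add(-330714, Add(136, 697)) = Add(-330714, 833) = -329881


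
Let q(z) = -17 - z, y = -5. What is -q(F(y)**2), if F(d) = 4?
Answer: 33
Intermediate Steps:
-q(F(y)**2) = -(-17 - 1*4**2) = -(-17 - 1*16) = -(-17 - 16) = -1*(-33) = 33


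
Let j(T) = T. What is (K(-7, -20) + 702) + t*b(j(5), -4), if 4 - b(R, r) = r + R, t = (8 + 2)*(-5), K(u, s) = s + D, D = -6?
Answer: 526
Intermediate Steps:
K(u, s) = -6 + s (K(u, s) = s - 6 = -6 + s)
t = -50 (t = 10*(-5) = -50)
b(R, r) = 4 - R - r (b(R, r) = 4 - (r + R) = 4 - (R + r) = 4 + (-R - r) = 4 - R - r)
(K(-7, -20) + 702) + t*b(j(5), -4) = ((-6 - 20) + 702) - 50*(4 - 1*5 - 1*(-4)) = (-26 + 702) - 50*(4 - 5 + 4) = 676 - 50*3 = 676 - 150 = 526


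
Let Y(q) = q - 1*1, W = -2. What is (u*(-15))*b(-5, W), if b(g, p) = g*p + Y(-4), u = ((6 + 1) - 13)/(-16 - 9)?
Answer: -18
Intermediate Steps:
u = 6/25 (u = (7 - 13)/(-25) = -6*(-1/25) = 6/25 ≈ 0.24000)
Y(q) = -1 + q (Y(q) = q - 1 = -1 + q)
b(g, p) = -5 + g*p (b(g, p) = g*p + (-1 - 4) = g*p - 5 = -5 + g*p)
(u*(-15))*b(-5, W) = ((6/25)*(-15))*(-5 - 5*(-2)) = -18*(-5 + 10)/5 = -18/5*5 = -18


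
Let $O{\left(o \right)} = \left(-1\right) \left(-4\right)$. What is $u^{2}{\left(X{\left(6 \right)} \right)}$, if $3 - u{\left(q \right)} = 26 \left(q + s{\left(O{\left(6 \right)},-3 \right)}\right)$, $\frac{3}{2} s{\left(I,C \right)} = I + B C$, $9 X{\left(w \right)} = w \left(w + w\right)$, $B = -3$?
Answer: $\frac{1666681}{9} \approx 1.8519 \cdot 10^{5}$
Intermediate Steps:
$O{\left(o \right)} = 4$
$X{\left(w \right)} = \frac{2 w^{2}}{9}$ ($X{\left(w \right)} = \frac{w \left(w + w\right)}{9} = \frac{w 2 w}{9} = \frac{2 w^{2}}{9}$)
$s{\left(I,C \right)} = - 2 C + \frac{2 I}{3}$ ($s{\left(I,C \right)} = \frac{2 \left(I - 3 C\right)}{3} = - 2 C + \frac{2 I}{3}$)
$u{\left(q \right)} = - \frac{667}{3} - 26 q$ ($u{\left(q \right)} = 3 - 26 \left(q + \left(\left(-2\right) \left(-3\right) + \frac{2}{3} \cdot 4\right)\right) = 3 - 26 \left(q + \left(6 + \frac{8}{3}\right)\right) = 3 - 26 \left(q + \frac{26}{3}\right) = 3 - 26 \left(\frac{26}{3} + q\right) = 3 - \left(\frac{676}{3} + 26 q\right) = - \frac{667}{3} - 26 q$)
$u^{2}{\left(X{\left(6 \right)} \right)} = \left(- \frac{667}{3} - 26 \frac{2 \cdot 6^{2}}{9}\right)^{2} = \left(- \frac{667}{3} - 26 \cdot \frac{2}{9} \cdot 36\right)^{2} = \left(- \frac{667}{3} - 208\right)^{2} = \left(- \frac{1291}{3}\right)^{2} = \frac{1666681}{9}$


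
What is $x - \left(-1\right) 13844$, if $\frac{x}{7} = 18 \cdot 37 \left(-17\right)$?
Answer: $-65410$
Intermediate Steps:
$x = -79254$ ($x = 7 \cdot 18 \cdot 37 \left(-17\right) = 7 \cdot 666 \left(-17\right) = 7 \left(-11322\right) = -79254$)
$x - \left(-1\right) 13844 = -79254 - \left(-1\right) 13844 = -79254 - -13844 = -79254 + 13844 = -65410$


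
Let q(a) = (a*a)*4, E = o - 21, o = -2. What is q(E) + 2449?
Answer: 4565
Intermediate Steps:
E = -23 (E = -2 - 21 = -23)
q(a) = 4*a**2 (q(a) = a**2*4 = 4*a**2)
q(E) + 2449 = 4*(-23)**2 + 2449 = 4*529 + 2449 = 2116 + 2449 = 4565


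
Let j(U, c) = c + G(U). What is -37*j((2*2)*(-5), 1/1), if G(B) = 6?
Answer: -259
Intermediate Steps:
j(U, c) = 6 + c (j(U, c) = c + 6 = 6 + c)
-37*j((2*2)*(-5), 1/1) = -37*(6 + 1/1) = -37*(6 + 1) = -37*7 = -259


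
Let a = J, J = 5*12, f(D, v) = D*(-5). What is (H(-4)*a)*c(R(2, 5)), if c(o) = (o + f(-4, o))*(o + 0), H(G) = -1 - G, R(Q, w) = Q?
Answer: 7920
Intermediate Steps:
f(D, v) = -5*D
J = 60
a = 60
c(o) = o*(20 + o) (c(o) = (o - 5*(-4))*(o + 0) = (o + 20)*o = (20 + o)*o = o*(20 + o))
(H(-4)*a)*c(R(2, 5)) = ((-1 - 1*(-4))*60)*(2*(20 + 2)) = ((-1 + 4)*60)*(2*22) = (3*60)*44 = 180*44 = 7920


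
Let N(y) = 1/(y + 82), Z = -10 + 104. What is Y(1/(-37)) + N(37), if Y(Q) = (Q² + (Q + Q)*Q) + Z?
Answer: 15315360/162911 ≈ 94.011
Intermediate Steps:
Z = 94
Y(Q) = 94 + 3*Q² (Y(Q) = (Q² + (Q + Q)*Q) + 94 = (Q² + (2*Q)*Q) + 94 = (Q² + 2*Q²) + 94 = 3*Q² + 94 = 94 + 3*Q²)
N(y) = 1/(82 + y)
Y(1/(-37)) + N(37) = (94 + 3*(1/(-37))²) + 1/(82 + 37) = (94 + 3*(-1/37)²) + 1/119 = (94 + 3*(1/1369)) + 1/119 = (94 + 3/1369) + 1/119 = 128689/1369 + 1/119 = 15315360/162911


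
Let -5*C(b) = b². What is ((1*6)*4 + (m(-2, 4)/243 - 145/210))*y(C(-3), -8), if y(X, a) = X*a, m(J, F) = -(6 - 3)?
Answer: 105676/315 ≈ 335.48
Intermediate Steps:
m(J, F) = -3 (m(J, F) = -1*3 = -3)
C(b) = -b²/5
((1*6)*4 + (m(-2, 4)/243 - 145/210))*y(C(-3), -8) = ((1*6)*4 + (-3/243 - 145/210))*(-⅕*(-3)²*(-8)) = (6*4 + (-3*1/243 - 145*1/210))*(-⅕*9*(-8)) = (24 + (-1/81 - 29/42))*(-9/5*(-8)) = (24 - 797/1134)*(72/5) = (26419/1134)*(72/5) = 105676/315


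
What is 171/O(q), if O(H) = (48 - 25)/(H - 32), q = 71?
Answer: 6669/23 ≈ 289.96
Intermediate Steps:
O(H) = 23/(-32 + H)
171/O(q) = 171/((23/(-32 + 71))) = 171/((23/39)) = 171/((23*(1/39))) = 171/(23/39) = 171*(39/23) = 6669/23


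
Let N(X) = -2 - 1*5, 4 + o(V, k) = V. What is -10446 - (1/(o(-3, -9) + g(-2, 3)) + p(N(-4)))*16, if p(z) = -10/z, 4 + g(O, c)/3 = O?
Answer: -1831938/175 ≈ -10468.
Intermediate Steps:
o(V, k) = -4 + V
g(O, c) = -12 + 3*O
N(X) = -7 (N(X) = -2 - 5 = -7)
-10446 - (1/(o(-3, -9) + g(-2, 3)) + p(N(-4)))*16 = -10446 - (1/((-4 - 3) + (-12 + 3*(-2))) - 10/(-7))*16 = -10446 - (1/(-7 + (-12 - 6)) - 10*(-1/7))*16 = -10446 - (1/(-7 - 18) + 10/7)*16 = -10446 - (1/(-25) + 10/7)*16 = -10446 - (-1/25 + 10/7)*16 = -10446 - 243*16/175 = -10446 - 1*3888/175 = -10446 - 3888/175 = -1831938/175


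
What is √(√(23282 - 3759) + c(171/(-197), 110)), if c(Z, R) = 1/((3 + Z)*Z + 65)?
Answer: √(95111738885 + 6006249085225*√19523)/2450765 ≈ 11.821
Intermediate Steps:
c(Z, R) = 1/(65 + Z*(3 + Z)) (c(Z, R) = 1/(Z*(3 + Z) + 65) = 1/(65 + Z*(3 + Z)))
√(√(23282 - 3759) + c(171/(-197), 110)) = √(√(23282 - 3759) + 1/(65 + (171/(-197))² + 3*(171/(-197)))) = √(√19523 + 1/(65 + (171*(-1/197))² + 3*(171*(-1/197)))) = √(√19523 + 1/(65 + (-171/197)² + 3*(-171/197))) = √(√19523 + 1/(65 + 29241/38809 - 513/197)) = √(√19523 + 1/(2450765/38809)) = √(√19523 + 38809/2450765) = √(38809/2450765 + √19523)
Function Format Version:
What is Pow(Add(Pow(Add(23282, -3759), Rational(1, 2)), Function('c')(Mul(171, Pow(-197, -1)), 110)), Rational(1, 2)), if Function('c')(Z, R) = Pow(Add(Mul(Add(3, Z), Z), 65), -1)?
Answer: Mul(Rational(1, 2450765), Pow(Add(95111738885, Mul(6006249085225, Pow(19523, Rational(1, 2)))), Rational(1, 2))) ≈ 11.821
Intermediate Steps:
Function('c')(Z, R) = Pow(Add(65, Mul(Z, Add(3, Z))), -1) (Function('c')(Z, R) = Pow(Add(Mul(Z, Add(3, Z)), 65), -1) = Pow(Add(65, Mul(Z, Add(3, Z))), -1))
Pow(Add(Pow(Add(23282, -3759), Rational(1, 2)), Function('c')(Mul(171, Pow(-197, -1)), 110)), Rational(1, 2)) = Pow(Add(Pow(Add(23282, -3759), Rational(1, 2)), Pow(Add(65, Pow(Mul(171, Pow(-197, -1)), 2), Mul(3, Mul(171, Pow(-197, -1)))), -1)), Rational(1, 2)) = Pow(Add(Pow(19523, Rational(1, 2)), Pow(Add(65, Pow(Mul(171, Rational(-1, 197)), 2), Mul(3, Mul(171, Rational(-1, 197)))), -1)), Rational(1, 2)) = Pow(Add(Pow(19523, Rational(1, 2)), Pow(Add(65, Pow(Rational(-171, 197), 2), Mul(3, Rational(-171, 197))), -1)), Rational(1, 2)) = Pow(Add(Pow(19523, Rational(1, 2)), Pow(Add(65, Rational(29241, 38809), Rational(-513, 197)), -1)), Rational(1, 2)) = Pow(Add(Pow(19523, Rational(1, 2)), Pow(Rational(2450765, 38809), -1)), Rational(1, 2)) = Pow(Add(Pow(19523, Rational(1, 2)), Rational(38809, 2450765)), Rational(1, 2)) = Pow(Add(Rational(38809, 2450765), Pow(19523, Rational(1, 2))), Rational(1, 2))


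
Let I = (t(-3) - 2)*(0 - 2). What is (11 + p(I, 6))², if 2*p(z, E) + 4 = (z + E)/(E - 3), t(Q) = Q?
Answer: 1225/9 ≈ 136.11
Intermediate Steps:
I = 10 (I = (-3 - 2)*(0 - 2) = -5*(-2) = 10)
p(z, E) = -2 + (E + z)/(2*(-3 + E)) (p(z, E) = -2 + ((z + E)/(E - 3))/2 = -2 + ((E + z)/(-3 + E))/2 = -2 + (E + z)/(2*(-3 + E)))
(11 + p(I, 6))² = (11 + (12 + 10 - 3*6)/(2*(-3 + 6)))² = (11 + (½)*(12 + 10 - 18)/3)² = (11 + (½)*(⅓)*4)² = (11 + ⅔)² = (35/3)² = 1225/9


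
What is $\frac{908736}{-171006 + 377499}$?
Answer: $\frac{302912}{68831} \approx 4.4008$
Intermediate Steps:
$\frac{908736}{-171006 + 377499} = \frac{908736}{206493} = 908736 \cdot \frac{1}{206493} = \frac{302912}{68831}$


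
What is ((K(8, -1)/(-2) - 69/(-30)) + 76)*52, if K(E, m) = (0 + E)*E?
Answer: 12038/5 ≈ 2407.6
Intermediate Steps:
K(E, m) = E² (K(E, m) = E*E = E²)
((K(8, -1)/(-2) - 69/(-30)) + 76)*52 = ((8²/(-2) - 69/(-30)) + 76)*52 = ((64*(-½) - 69*(-1/30)) + 76)*52 = ((-32 + 23/10) + 76)*52 = (-297/10 + 76)*52 = (463/10)*52 = 12038/5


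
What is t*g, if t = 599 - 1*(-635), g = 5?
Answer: 6170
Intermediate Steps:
t = 1234 (t = 599 + 635 = 1234)
t*g = 1234*5 = 6170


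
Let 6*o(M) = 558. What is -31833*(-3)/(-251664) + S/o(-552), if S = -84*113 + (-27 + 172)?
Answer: -787061605/7801584 ≈ -100.88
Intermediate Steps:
o(M) = 93 (o(M) = (⅙)*558 = 93)
S = -9347 (S = -9492 + 145 = -9347)
-31833*(-3)/(-251664) + S/o(-552) = -31833*(-3)/(-251664) - 9347/93 = 95499*(-1/251664) - 9347*1/93 = -31833/83888 - 9347/93 = -787061605/7801584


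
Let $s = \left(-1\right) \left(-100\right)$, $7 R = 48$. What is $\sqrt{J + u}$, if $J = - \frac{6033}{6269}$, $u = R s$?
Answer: $\frac{\sqrt{1318638906627}}{43883} \approx 26.168$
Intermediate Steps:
$R = \frac{48}{7}$ ($R = \frac{1}{7} \cdot 48 = \frac{48}{7} \approx 6.8571$)
$s = 100$
$u = \frac{4800}{7}$ ($u = \frac{48}{7} \cdot 100 = \frac{4800}{7} \approx 685.71$)
$J = - \frac{6033}{6269}$ ($J = \left(-6033\right) \frac{1}{6269} = - \frac{6033}{6269} \approx -0.96235$)
$\sqrt{J + u} = \sqrt{- \frac{6033}{6269} + \frac{4800}{7}} = \sqrt{\frac{30048969}{43883}} = \frac{\sqrt{1318638906627}}{43883}$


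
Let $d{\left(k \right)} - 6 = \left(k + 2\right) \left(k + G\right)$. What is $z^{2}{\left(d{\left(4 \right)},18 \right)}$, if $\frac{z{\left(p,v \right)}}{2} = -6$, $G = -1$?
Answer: $144$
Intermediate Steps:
$d{\left(k \right)} = 6 + \left(-1 + k\right) \left(2 + k\right)$ ($d{\left(k \right)} = 6 + \left(k + 2\right) \left(k - 1\right) = 6 + \left(2 + k\right) \left(-1 + k\right) = 6 + \left(-1 + k\right) \left(2 + k\right)$)
$z{\left(p,v \right)} = -12$ ($z{\left(p,v \right)} = 2 \left(-6\right) = -12$)
$z^{2}{\left(d{\left(4 \right)},18 \right)} = \left(-12\right)^{2} = 144$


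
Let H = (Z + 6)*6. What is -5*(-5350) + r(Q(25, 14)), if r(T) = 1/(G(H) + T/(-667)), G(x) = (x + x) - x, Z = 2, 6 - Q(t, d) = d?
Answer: 856642667/32024 ≈ 26750.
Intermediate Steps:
Q(t, d) = 6 - d
H = 48 (H = (2 + 6)*6 = 8*6 = 48)
G(x) = x (G(x) = 2*x - x = x)
r(T) = 1/(48 - T/667) (r(T) = 1/(48 + T/(-667)) = 1/(48 + T*(-1/667)) = 1/(48 - T/667))
-5*(-5350) + r(Q(25, 14)) = -5*(-5350) - 667/(-32016 + (6 - 1*14)) = 26750 - 667/(-32016 + (6 - 14)) = 26750 - 667/(-32016 - 8) = 26750 - 667/(-32024) = 26750 - 667*(-1/32024) = 26750 + 667/32024 = 856642667/32024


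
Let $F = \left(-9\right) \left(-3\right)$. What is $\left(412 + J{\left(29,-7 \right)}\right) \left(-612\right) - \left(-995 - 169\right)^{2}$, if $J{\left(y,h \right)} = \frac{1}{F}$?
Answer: $- \frac{4821188}{3} \approx -1.6071 \cdot 10^{6}$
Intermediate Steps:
$F = 27$
$J{\left(y,h \right)} = \frac{1}{27}$
$\left(412 + J{\left(29,-7 \right)}\right) \left(-612\right) - \left(-995 - 169\right)^{2} = \left(412 + \frac{1}{27}\right) \left(-612\right) - \left(-995 - 169\right)^{2} = \frac{11125}{27} \left(-612\right) - \left(-1164\right)^{2} = - \frac{756500}{3} - 1354896 = - \frac{4821188}{3}$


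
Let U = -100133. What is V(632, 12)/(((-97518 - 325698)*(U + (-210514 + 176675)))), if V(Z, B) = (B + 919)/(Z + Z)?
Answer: 931/71667654755328 ≈ 1.2991e-11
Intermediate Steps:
V(Z, B) = (919 + B)/(2*Z) (V(Z, B) = (919 + B)/((2*Z)) = (919 + B)*(1/(2*Z)) = (919 + B)/(2*Z))
V(632, 12)/(((-97518 - 325698)*(U + (-210514 + 176675)))) = ((1/2)*(919 + 12)/632)/(((-97518 - 325698)*(-100133 + (-210514 + 176675)))) = ((1/2)*(1/632)*931)/((-423216*(-100133 - 33839))) = 931/(1264*((-423216*(-133972)))) = (931/1264)/56699093952 = (931/1264)*(1/56699093952) = 931/71667654755328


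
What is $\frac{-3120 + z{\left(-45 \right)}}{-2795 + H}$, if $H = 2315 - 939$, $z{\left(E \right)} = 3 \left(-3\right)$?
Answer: $\frac{1043}{473} \approx 2.2051$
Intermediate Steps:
$z{\left(E \right)} = -9$
$H = 1376$ ($H = 2315 - 939 = 1376$)
$\frac{-3120 + z{\left(-45 \right)}}{-2795 + H} = \frac{-3120 - 9}{-2795 + 1376} = - \frac{3129}{-1419} = \left(-3129\right) \left(- \frac{1}{1419}\right) = \frac{1043}{473}$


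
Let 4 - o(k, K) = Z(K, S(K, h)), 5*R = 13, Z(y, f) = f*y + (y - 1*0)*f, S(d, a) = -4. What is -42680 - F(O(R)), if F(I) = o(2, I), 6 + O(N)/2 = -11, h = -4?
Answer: -42412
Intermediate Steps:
Z(y, f) = 2*f*y (Z(y, f) = f*y + (y + 0)*f = f*y + y*f = f*y + f*y = 2*f*y)
R = 13/5 (R = (1/5)*13 = 13/5 ≈ 2.6000)
o(k, K) = 4 + 8*K (o(k, K) = 4 - 2*(-4)*K = 4 - (-8)*K = 4 + 8*K)
O(N) = -34 (O(N) = -12 + 2*(-11) = -12 - 22 = -34)
F(I) = 4 + 8*I
-42680 - F(O(R)) = -42680 - (4 + 8*(-34)) = -42680 - (4 - 272) = -42680 - 1*(-268) = -42680 + 268 = -42412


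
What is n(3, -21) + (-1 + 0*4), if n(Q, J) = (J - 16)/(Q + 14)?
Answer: -54/17 ≈ -3.1765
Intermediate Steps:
n(Q, J) = (-16 + J)/(14 + Q)
n(3, -21) + (-1 + 0*4) = (-16 - 21)/(14 + 3) + (-1 + 0*4) = -37/17 + (-1 + 0) = (1/17)*(-37) - 1 = -37/17 - 1 = -54/17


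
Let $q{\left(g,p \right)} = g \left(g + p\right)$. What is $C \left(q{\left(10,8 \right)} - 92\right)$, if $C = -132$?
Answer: $-11616$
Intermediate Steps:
$C \left(q{\left(10,8 \right)} - 92\right) = - 132 \left(10 \left(10 + 8\right) - 92\right) = - 132 \left(10 \cdot 18 - 92\right) = - 132 \left(180 - 92\right) = \left(-132\right) 88 = -11616$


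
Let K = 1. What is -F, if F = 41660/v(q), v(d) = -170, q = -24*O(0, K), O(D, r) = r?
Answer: 4166/17 ≈ 245.06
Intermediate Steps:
q = -24 (q = -24*1 = -24)
F = -4166/17 (F = 41660/(-170) = 41660*(-1/170) = -4166/17 ≈ -245.06)
-F = -1*(-4166/17) = 4166/17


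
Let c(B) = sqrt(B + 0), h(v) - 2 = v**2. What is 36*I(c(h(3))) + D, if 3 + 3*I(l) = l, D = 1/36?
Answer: -1295/36 + 12*sqrt(11) ≈ 3.8273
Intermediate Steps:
h(v) = 2 + v**2
D = 1/36 ≈ 0.027778
c(B) = sqrt(B)
I(l) = -1 + l/3
36*I(c(h(3))) + D = 36*(-1 + sqrt(2 + 3**2)/3) + 1/36 = 36*(-1 + sqrt(2 + 9)/3) + 1/36 = 36*(-1 + sqrt(11)/3) + 1/36 = (-36 + 12*sqrt(11)) + 1/36 = -1295/36 + 12*sqrt(11)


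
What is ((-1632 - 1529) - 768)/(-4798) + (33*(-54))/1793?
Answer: -136849/782074 ≈ -0.17498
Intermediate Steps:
((-1632 - 1529) - 768)/(-4798) + (33*(-54))/1793 = (-3161 - 768)*(-1/4798) - 1782*1/1793 = -3929*(-1/4798) - 162/163 = 3929/4798 - 162/163 = -136849/782074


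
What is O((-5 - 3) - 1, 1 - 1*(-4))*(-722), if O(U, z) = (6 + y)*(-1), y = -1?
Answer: 3610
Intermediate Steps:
O(U, z) = -5 (O(U, z) = (6 - 1)*(-1) = 5*(-1) = -5)
O((-5 - 3) - 1, 1 - 1*(-4))*(-722) = -5*(-722) = 3610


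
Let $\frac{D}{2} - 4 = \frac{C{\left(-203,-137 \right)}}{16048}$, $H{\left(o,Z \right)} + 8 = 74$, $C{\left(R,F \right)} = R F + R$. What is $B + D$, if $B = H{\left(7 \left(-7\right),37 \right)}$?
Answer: $\frac{4569}{59} \approx 77.441$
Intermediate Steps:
$C{\left(R,F \right)} = R + F R$ ($C{\left(R,F \right)} = F R + R = R + F R$)
$H{\left(o,Z \right)} = 66$ ($H{\left(o,Z \right)} = -8 + 74 = 66$)
$B = 66$
$D = \frac{675}{59}$ ($D = 8 + 2 \frac{\left(-203\right) \left(1 - 137\right)}{16048} = 8 + 2 \left(-203\right) \left(-136\right) \frac{1}{16048} = 8 + 2 \cdot 27608 \cdot \frac{1}{16048} = 8 + 2 \cdot \frac{203}{118} = 8 + \frac{203}{59} = \frac{675}{59} \approx 11.441$)
$B + D = 66 + \frac{675}{59} = \frac{4569}{59}$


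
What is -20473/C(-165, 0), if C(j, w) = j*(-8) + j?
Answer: -20473/1155 ≈ -17.726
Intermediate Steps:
C(j, w) = -7*j (C(j, w) = -8*j + j = -7*j)
-20473/C(-165, 0) = -20473/((-7*(-165))) = -20473/1155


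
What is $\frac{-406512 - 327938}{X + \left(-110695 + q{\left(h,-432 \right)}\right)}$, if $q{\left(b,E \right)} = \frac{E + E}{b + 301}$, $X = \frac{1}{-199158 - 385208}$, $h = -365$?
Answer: $\frac{42918760870}{6467850543} \approx 6.6357$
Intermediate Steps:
$X = - \frac{1}{584366}$ ($X = \frac{1}{-584366} = - \frac{1}{584366} \approx -1.7113 \cdot 10^{-6}$)
$q{\left(b,E \right)} = \frac{2 E}{301 + b}$
$\frac{-406512 - 327938}{X + \left(-110695 + q{\left(h,-432 \right)}\right)} = \frac{-406512 - 327938}{- \frac{1}{584366} - \left(110695 + \frac{864}{301 - 365}\right)} = - \frac{734450}{- \frac{1}{584366} - \left(110695 + \frac{864}{-64}\right)} = - \frac{734450}{- \frac{1}{584366} - \left(110695 + 864 \left(- \frac{1}{64}\right)\right)} = - \frac{734450}{- \frac{1}{584366} + \left(-110695 + \frac{27}{2}\right)} = - \frac{734450}{- \frac{1}{584366} - \frac{221363}{2}} = - \frac{734450}{- \frac{32339252715}{292183}} = \left(-734450\right) \left(- \frac{292183}{32339252715}\right) = \frac{42918760870}{6467850543}$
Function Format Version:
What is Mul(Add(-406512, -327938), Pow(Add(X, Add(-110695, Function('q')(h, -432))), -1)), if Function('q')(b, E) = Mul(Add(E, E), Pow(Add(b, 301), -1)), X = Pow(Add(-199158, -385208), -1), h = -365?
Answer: Rational(42918760870, 6467850543) ≈ 6.6357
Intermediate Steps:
X = Rational(-1, 584366) (X = Pow(-584366, -1) = Rational(-1, 584366) ≈ -1.7113e-6)
Function('q')(b, E) = Mul(2, E, Pow(Add(301, b), -1)) (Function('q')(b, E) = Mul(Mul(2, E), Pow(Add(301, b), -1)) = Mul(2, E, Pow(Add(301, b), -1)))
Mul(Add(-406512, -327938), Pow(Add(X, Add(-110695, Function('q')(h, -432))), -1)) = Mul(Add(-406512, -327938), Pow(Add(Rational(-1, 584366), Add(-110695, Mul(2, -432, Pow(Add(301, -365), -1)))), -1)) = Mul(-734450, Pow(Add(Rational(-1, 584366), Add(-110695, Mul(2, -432, Pow(-64, -1)))), -1)) = Mul(-734450, Pow(Add(Rational(-1, 584366), Add(-110695, Mul(2, -432, Rational(-1, 64)))), -1)) = Mul(-734450, Pow(Add(Rational(-1, 584366), Add(-110695, Rational(27, 2))), -1)) = Mul(-734450, Pow(Add(Rational(-1, 584366), Rational(-221363, 2)), -1)) = Mul(-734450, Pow(Rational(-32339252715, 292183), -1)) = Mul(-734450, Rational(-292183, 32339252715)) = Rational(42918760870, 6467850543)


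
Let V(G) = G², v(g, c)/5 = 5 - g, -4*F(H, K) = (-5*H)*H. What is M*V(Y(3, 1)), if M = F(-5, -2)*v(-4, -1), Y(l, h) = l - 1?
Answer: 5625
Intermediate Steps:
F(H, K) = 5*H²/4 (F(H, K) = -(-5*H)*H/4 = -(-5)*H²/4 = 5*H²/4)
Y(l, h) = -1 + l
v(g, c) = 25 - 5*g (v(g, c) = 5*(5 - g) = 25 - 5*g)
M = 5625/4 (M = ((5/4)*(-5)²)*(25 - 5*(-4)) = ((5/4)*25)*(25 + 20) = (125/4)*45 = 5625/4 ≈ 1406.3)
M*V(Y(3, 1)) = 5625*(-1 + 3)²/4 = (5625/4)*2² = (5625/4)*4 = 5625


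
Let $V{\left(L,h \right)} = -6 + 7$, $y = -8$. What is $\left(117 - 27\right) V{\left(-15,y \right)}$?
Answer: $90$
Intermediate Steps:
$V{\left(L,h \right)} = 1$
$\left(117 - 27\right) V{\left(-15,y \right)} = \left(117 - 27\right) 1 = 90 \cdot 1 = 90$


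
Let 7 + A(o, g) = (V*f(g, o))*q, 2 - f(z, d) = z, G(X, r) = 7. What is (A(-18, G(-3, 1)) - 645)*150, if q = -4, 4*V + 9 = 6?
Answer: -100050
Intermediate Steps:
V = -¾ (V = -9/4 + (¼)*6 = -9/4 + 3/2 = -¾ ≈ -0.75000)
f(z, d) = 2 - z
A(o, g) = -1 - 3*g (A(o, g) = -7 - 3*(2 - g)/4*(-4) = -7 + (-3/2 + 3*g/4)*(-4) = -7 + (6 - 3*g) = -1 - 3*g)
(A(-18, G(-3, 1)) - 645)*150 = ((-1 - 3*7) - 645)*150 = ((-1 - 21) - 645)*150 = (-22 - 645)*150 = -667*150 = -100050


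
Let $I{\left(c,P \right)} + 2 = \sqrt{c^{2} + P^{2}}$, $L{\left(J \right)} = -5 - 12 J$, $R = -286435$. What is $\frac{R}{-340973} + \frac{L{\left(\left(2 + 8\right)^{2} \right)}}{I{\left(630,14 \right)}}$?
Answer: $\frac{56459651045}{67698825258} - \frac{8435 \sqrt{2026}}{198546} \approx -1.0783$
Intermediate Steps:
$I{\left(c,P \right)} = -2 + \sqrt{P^{2} + c^{2}}$ ($I{\left(c,P \right)} = -2 + \sqrt{c^{2} + P^{2}} = -2 + \sqrt{P^{2} + c^{2}}$)
$\frac{R}{-340973} + \frac{L{\left(\left(2 + 8\right)^{2} \right)}}{I{\left(630,14 \right)}} = - \frac{286435}{-340973} + \frac{-5 - 12 \left(2 + 8\right)^{2}}{-2 + \sqrt{14^{2} + 630^{2}}} = \left(-286435\right) \left(- \frac{1}{340973}\right) + \frac{-5 - 12 \cdot 10^{2}}{-2 + \sqrt{196 + 396900}} = \frac{286435}{340973} + \frac{-5 - 1200}{-2 + \sqrt{397096}} = \frac{286435}{340973} + \frac{-5 - 1200}{-2 + 14 \sqrt{2026}} = \frac{286435}{340973} - \frac{1205}{-2 + 14 \sqrt{2026}}$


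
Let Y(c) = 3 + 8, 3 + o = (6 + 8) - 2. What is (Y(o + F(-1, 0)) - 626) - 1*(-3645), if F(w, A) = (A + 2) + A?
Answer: 3030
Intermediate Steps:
F(w, A) = 2 + 2*A (F(w, A) = (2 + A) + A = 2 + 2*A)
o = 9 (o = -3 + ((6 + 8) - 2) = -3 + (14 - 2) = -3 + 12 = 9)
Y(c) = 11
(Y(o + F(-1, 0)) - 626) - 1*(-3645) = (11 - 626) - 1*(-3645) = -615 + 3645 = 3030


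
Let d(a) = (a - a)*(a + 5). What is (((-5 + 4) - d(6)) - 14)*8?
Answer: -120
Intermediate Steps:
d(a) = 0 (d(a) = 0*(5 + a) = 0)
(((-5 + 4) - d(6)) - 14)*8 = (((-5 + 4) - 1*0) - 14)*8 = ((-1 + 0) - 14)*8 = (-1 - 14)*8 = -15*8 = -120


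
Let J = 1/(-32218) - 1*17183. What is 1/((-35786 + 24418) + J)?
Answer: -32218/919856119 ≈ -3.5025e-5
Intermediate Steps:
J = -553601895/32218 (J = -1/32218 - 17183 = -553601895/32218 ≈ -17183.)
1/((-35786 + 24418) + J) = 1/((-35786 + 24418) - 553601895/32218) = 1/(-11368 - 553601895/32218) = 1/(-919856119/32218) = -32218/919856119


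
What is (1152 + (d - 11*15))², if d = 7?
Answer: 988036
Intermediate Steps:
(1152 + (d - 11*15))² = (1152 + (7 - 11*15))² = (1152 + (7 - 165))² = (1152 - 158)² = 994² = 988036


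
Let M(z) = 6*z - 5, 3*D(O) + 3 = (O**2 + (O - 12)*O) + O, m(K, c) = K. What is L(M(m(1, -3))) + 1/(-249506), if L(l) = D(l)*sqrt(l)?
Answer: -998025/249506 ≈ -4.0000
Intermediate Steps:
D(O) = -1 + O/3 + O**2/3 + O*(-12 + O)/3 (D(O) = -1 + ((O**2 + (O - 12)*O) + O)/3 = -1 + ((O**2 + (-12 + O)*O) + O)/3 = -1 + ((O**2 + O*(-12 + O)) + O)/3 = -1 + (O + O**2 + O*(-12 + O))/3 = -1 + (O/3 + O**2/3 + O*(-12 + O)/3) = -1 + O/3 + O**2/3 + O*(-12 + O)/3)
M(z) = -5 + 6*z
L(l) = sqrt(l)*(-1 - 11*l/3 + 2*l**2/3) (L(l) = (-1 - 11*l/3 + 2*l**2/3)*sqrt(l) = sqrt(l)*(-1 - 11*l/3 + 2*l**2/3))
L(M(m(1, -3))) + 1/(-249506) = sqrt(-5 + 6*1)*(-3 - 11*(-5 + 6*1) + 2*(-5 + 6*1)**2)/3 + 1/(-249506) = sqrt(-5 + 6)*(-3 - 11*(-5 + 6) + 2*(-5 + 6)**2)/3 - 1/249506 = sqrt(1)*(-3 - 11*1 + 2*1**2)/3 - 1/249506 = (1/3)*1*(-3 - 11 + 2*1) - 1/249506 = (1/3)*1*(-3 - 11 + 2) - 1/249506 = (1/3)*1*(-12) - 1/249506 = -4 - 1/249506 = -998025/249506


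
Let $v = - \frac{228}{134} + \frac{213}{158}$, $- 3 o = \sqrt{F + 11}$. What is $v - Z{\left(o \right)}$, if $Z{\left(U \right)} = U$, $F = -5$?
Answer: $- \frac{3741}{10586} + \frac{\sqrt{6}}{3} \approx 0.46311$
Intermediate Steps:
$o = - \frac{\sqrt{6}}{3}$ ($o = - \frac{\sqrt{-5 + 11}}{3} = - \frac{\sqrt{6}}{3} \approx -0.8165$)
$v = - \frac{3741}{10586}$ ($v = \left(-228\right) \frac{1}{134} + 213 \cdot \frac{1}{158} = - \frac{114}{67} + \frac{213}{158} = - \frac{3741}{10586} \approx -0.35339$)
$v - Z{\left(o \right)} = - \frac{3741}{10586} - - \frac{\sqrt{6}}{3} = - \frac{3741}{10586} + \frac{\sqrt{6}}{3}$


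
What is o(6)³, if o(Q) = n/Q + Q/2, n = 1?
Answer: 6859/216 ≈ 31.755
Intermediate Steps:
o(Q) = 1/Q + Q/2
o(6)³ = (1/6 + (½)*6)³ = (⅙ + 3)³ = (19/6)³ = 6859/216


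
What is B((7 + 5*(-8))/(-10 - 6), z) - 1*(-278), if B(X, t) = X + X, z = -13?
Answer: 2257/8 ≈ 282.13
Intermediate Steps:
B(X, t) = 2*X
B((7 + 5*(-8))/(-10 - 6), z) - 1*(-278) = 2*((7 + 5*(-8))/(-10 - 6)) - 1*(-278) = 2*((7 - 40)/(-16)) + 278 = 2*(-33*(-1/16)) + 278 = 2*(33/16) + 278 = 33/8 + 278 = 2257/8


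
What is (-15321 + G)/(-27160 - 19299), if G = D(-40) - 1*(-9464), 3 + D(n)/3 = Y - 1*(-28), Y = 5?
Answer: 5767/46459 ≈ 0.12413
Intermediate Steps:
D(n) = 90 (D(n) = -9 + 3*(5 - 1*(-28)) = -9 + 3*(5 + 28) = -9 + 3*33 = -9 + 99 = 90)
G = 9554 (G = 90 - 1*(-9464) = 90 + 9464 = 9554)
(-15321 + G)/(-27160 - 19299) = (-15321 + 9554)/(-27160 - 19299) = -5767/(-46459) = -5767*(-1/46459) = 5767/46459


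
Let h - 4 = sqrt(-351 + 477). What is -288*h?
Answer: -1152 - 864*sqrt(14) ≈ -4384.8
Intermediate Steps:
h = 4 + 3*sqrt(14) (h = 4 + sqrt(-351 + 477) = 4 + sqrt(126) = 4 + 3*sqrt(14) ≈ 15.225)
-288*h = -288*(4 + 3*sqrt(14)) = -1152 - 864*sqrt(14)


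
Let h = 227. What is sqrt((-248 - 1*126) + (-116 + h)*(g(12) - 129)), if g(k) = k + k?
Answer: I*sqrt(12029) ≈ 109.68*I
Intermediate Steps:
g(k) = 2*k
sqrt((-248 - 1*126) + (-116 + h)*(g(12) - 129)) = sqrt((-248 - 1*126) + (-116 + 227)*(2*12 - 129)) = sqrt((-248 - 126) + 111*(24 - 129)) = sqrt(-374 + 111*(-105)) = sqrt(-374 - 11655) = sqrt(-12029) = I*sqrt(12029)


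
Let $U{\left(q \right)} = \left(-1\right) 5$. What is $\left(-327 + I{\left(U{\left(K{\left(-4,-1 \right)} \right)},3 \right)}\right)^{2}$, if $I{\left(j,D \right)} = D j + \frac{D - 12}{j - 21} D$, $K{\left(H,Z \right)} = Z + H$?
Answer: $\frac{78588225}{676} \approx 1.1625 \cdot 10^{5}$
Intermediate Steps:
$K{\left(H,Z \right)} = H + Z$
$U{\left(q \right)} = -5$
$I{\left(j,D \right)} = D j + \frac{D \left(-12 + D\right)}{-21 + j}$ ($I{\left(j,D \right)} = D j + \frac{-12 + D}{-21 + j} D = D j + \frac{D \left(-12 + D\right)}{-21 + j}$)
$\left(-327 + I{\left(U{\left(K{\left(-4,-1 \right)} \right)},3 \right)}\right)^{2} = \left(-327 + \frac{3 \left(-12 + 3 + \left(-5\right)^{2} - -105\right)}{-21 - 5}\right)^{2} = \left(-327 + \frac{3 \left(-12 + 3 + 25 + 105\right)}{-26}\right)^{2} = \left(-327 + 3 \left(- \frac{1}{26}\right) 121\right)^{2} = \left(-327 - \frac{363}{26}\right)^{2} = \left(- \frac{8865}{26}\right)^{2} = \frac{78588225}{676}$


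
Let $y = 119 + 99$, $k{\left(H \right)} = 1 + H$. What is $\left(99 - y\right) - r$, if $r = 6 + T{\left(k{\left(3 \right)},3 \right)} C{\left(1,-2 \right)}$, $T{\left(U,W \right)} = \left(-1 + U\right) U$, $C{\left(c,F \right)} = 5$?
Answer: $-185$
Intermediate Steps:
$y = 218$
$T{\left(U,W \right)} = U \left(-1 + U\right)$
$r = 66$ ($r = 6 + \left(1 + 3\right) \left(-1 + \left(1 + 3\right)\right) 5 = 6 + 4 \left(-1 + 4\right) 5 = 6 + 4 \cdot 3 \cdot 5 = 6 + 12 \cdot 5 = 6 + 60 = 66$)
$\left(99 - y\right) - r = \left(99 - 218\right) - 66 = -119 - 66 = -185$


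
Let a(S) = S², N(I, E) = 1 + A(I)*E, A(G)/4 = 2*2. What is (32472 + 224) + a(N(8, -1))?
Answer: 32921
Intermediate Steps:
A(G) = 16 (A(G) = 4*(2*2) = 4*4 = 16)
N(I, E) = 1 + 16*E
(32472 + 224) + a(N(8, -1)) = (32472 + 224) + (1 + 16*(-1))² = 32696 + (1 - 16)² = 32696 + (-15)² = 32696 + 225 = 32921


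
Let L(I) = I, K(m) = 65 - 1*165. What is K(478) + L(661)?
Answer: 561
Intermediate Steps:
K(m) = -100 (K(m) = 65 - 165 = -100)
K(478) + L(661) = -100 + 661 = 561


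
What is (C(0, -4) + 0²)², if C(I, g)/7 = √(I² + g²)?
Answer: 784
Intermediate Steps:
C(I, g) = 7*√(I² + g²)
(C(0, -4) + 0²)² = (7*√(0² + (-4)²) + 0²)² = (7*√(0 + 16) + 0)² = (7*√16 + 0)² = (7*4 + 0)² = (28 + 0)² = 28² = 784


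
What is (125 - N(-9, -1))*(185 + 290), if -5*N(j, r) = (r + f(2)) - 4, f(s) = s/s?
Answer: 58995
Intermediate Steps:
f(s) = 1
N(j, r) = ⅗ - r/5 (N(j, r) = -((r + 1) - 4)/5 = -((1 + r) - 4)/5 = -(-3 + r)/5 = ⅗ - r/5)
(125 - N(-9, -1))*(185 + 290) = (125 - (⅗ - ⅕*(-1)))*(185 + 290) = (125 - (⅗ + ⅕))*475 = (125 - 1*⅘)*475 = (125 - ⅘)*475 = (621/5)*475 = 58995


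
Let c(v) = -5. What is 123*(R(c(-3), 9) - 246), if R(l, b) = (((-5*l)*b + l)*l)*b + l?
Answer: -1248573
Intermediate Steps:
R(l, b) = l + b*l*(l - 5*b*l) (R(l, b) = ((-5*b*l + l)*l)*b + l = ((l - 5*b*l)*l)*b + l = (l*(l - 5*b*l))*b + l = b*l*(l - 5*b*l) + l = l + b*l*(l - 5*b*l))
123*(R(c(-3), 9) - 246) = 123*(-5*(1 + 9*(-5) - 5*(-5)*9²) - 246) = 123*(-5*(1 - 45 - 5*(-5)*81) - 246) = 123*(-5*(1 - 45 + 2025) - 246) = 123*(-5*1981 - 246) = 123*(-9905 - 246) = 123*(-10151) = -1248573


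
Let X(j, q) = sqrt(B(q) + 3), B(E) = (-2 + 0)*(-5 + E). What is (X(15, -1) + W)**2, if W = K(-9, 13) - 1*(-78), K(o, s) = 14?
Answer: (92 + sqrt(15))**2 ≈ 9191.6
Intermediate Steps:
B(E) = 10 - 2*E (B(E) = -2*(-5 + E) = 10 - 2*E)
X(j, q) = sqrt(13 - 2*q) (X(j, q) = sqrt((10 - 2*q) + 3) = sqrt(13 - 2*q))
W = 92 (W = 14 - 1*(-78) = 14 + 78 = 92)
(X(15, -1) + W)**2 = (sqrt(13 - 2*(-1)) + 92)**2 = (sqrt(13 + 2) + 92)**2 = (sqrt(15) + 92)**2 = (92 + sqrt(15))**2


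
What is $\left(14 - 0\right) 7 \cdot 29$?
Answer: $2842$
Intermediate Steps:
$\left(14 - 0\right) 7 \cdot 29 = \left(14 + 0\right) 7 \cdot 29 = 14 \cdot 7 \cdot 29 = 98 \cdot 29 = 2842$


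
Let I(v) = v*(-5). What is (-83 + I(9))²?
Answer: 16384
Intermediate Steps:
I(v) = -5*v
(-83 + I(9))² = (-83 - 5*9)² = (-83 - 45)² = (-128)² = 16384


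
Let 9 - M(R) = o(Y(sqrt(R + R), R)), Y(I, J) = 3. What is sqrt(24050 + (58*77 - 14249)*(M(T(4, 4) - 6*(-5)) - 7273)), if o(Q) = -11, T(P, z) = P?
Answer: sqrt(70980149) ≈ 8425.0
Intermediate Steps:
M(R) = 20 (M(R) = 9 - 1*(-11) = 9 + 11 = 20)
sqrt(24050 + (58*77 - 14249)*(M(T(4, 4) - 6*(-5)) - 7273)) = sqrt(24050 + (58*77 - 14249)*(20 - 7273)) = sqrt(24050 + (4466 - 14249)*(-7253)) = sqrt(24050 - 9783*(-7253)) = sqrt(24050 + 70956099) = sqrt(70980149)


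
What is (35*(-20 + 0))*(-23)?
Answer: 16100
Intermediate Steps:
(35*(-20 + 0))*(-23) = (35*(-20))*(-23) = -700*(-23) = 16100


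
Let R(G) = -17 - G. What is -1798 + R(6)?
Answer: -1821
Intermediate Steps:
-1798 + R(6) = -1798 + (-17 - 1*6) = -1798 + (-17 - 6) = -1798 - 23 = -1821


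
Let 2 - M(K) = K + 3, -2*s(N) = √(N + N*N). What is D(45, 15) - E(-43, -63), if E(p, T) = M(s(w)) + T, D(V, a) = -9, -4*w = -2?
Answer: 55 - √3/4 ≈ 54.567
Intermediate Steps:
w = ½ (w = -¼*(-2) = ½ ≈ 0.50000)
s(N) = -√(N + N²)/2 (s(N) = -√(N + N*N)/2 = -√(N + N²)/2)
M(K) = -1 - K (M(K) = 2 - (K + 3) = 2 - (3 + K) = 2 + (-3 - K) = -1 - K)
E(p, T) = -1 + T + √3/4 (E(p, T) = (-1 - (-1)*√((1 + ½)/2)/2) + T = (-1 - (-1)*√((½)*(3/2))/2) + T = (-1 - (-1)*√(¾)/2) + T = (-1 - (-1)*√3/2/2) + T = (-1 - (-1)*√3/4) + T = (-1 + √3/4) + T = -1 + T + √3/4)
D(45, 15) - E(-43, -63) = -9 - (-1 - 63 + √3/4) = -9 - (-64 + √3/4) = -9 + (64 - √3/4) = 55 - √3/4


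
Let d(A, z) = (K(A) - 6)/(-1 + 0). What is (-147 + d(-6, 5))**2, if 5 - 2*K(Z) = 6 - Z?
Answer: 75625/4 ≈ 18906.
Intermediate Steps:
K(Z) = -1/2 + Z/2 (K(Z) = 5/2 - (6 - Z)/2 = 5/2 + (-3 + Z/2) = -1/2 + Z/2)
d(A, z) = 13/2 - A/2 (d(A, z) = ((-1/2 + A/2) - 6)/(-1 + 0) = (-13/2 + A/2)/(-1) = (-13/2 + A/2)*(-1) = 13/2 - A/2)
(-147 + d(-6, 5))**2 = (-147 + (13/2 - 1/2*(-6)))**2 = (-147 + (13/2 + 3))**2 = (-147 + 19/2)**2 = (-275/2)**2 = 75625/4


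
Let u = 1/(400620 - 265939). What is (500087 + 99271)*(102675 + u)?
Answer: 8288145190984008/134681 ≈ 6.1539e+10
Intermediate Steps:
u = 1/134681 ≈ 7.4250e-6
(500087 + 99271)*(102675 + u) = (500087 + 99271)*(102675 + 1/134681) = 599358*(13828371676/134681) = 8288145190984008/134681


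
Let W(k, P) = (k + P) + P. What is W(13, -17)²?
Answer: 441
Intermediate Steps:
W(k, P) = k + 2*P (W(k, P) = (P + k) + P = k + 2*P)
W(13, -17)² = (13 + 2*(-17))² = (13 - 34)² = (-21)² = 441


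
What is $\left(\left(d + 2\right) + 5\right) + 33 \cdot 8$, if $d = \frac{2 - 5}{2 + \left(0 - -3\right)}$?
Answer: $\frac{1352}{5} \approx 270.4$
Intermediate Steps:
$d = - \frac{3}{5}$ ($d = - \frac{3}{2 + \left(0 + 3\right)} = - \frac{3}{2 + 3} = - \frac{3}{5} \approx -0.6$)
$\left(\left(d + 2\right) + 5\right) + 33 \cdot 8 = \left(\left(- \frac{3}{5} + 2\right) + 5\right) + 33 \cdot 8 = \left(\frac{7}{5} + 5\right) + 264 = \frac{32}{5} + 264 = \frac{1352}{5}$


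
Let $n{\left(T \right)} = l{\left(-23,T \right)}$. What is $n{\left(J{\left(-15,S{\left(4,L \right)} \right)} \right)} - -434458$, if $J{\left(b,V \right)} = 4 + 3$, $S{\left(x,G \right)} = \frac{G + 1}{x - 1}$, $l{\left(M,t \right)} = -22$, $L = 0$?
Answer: $434436$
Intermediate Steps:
$S{\left(x,G \right)} = \frac{1 + G}{-1 + x}$
$J{\left(b,V \right)} = 7$
$n{\left(T \right)} = -22$
$n{\left(J{\left(-15,S{\left(4,L \right)} \right)} \right)} - -434458 = -22 - -434458 = -22 + 434458 = 434436$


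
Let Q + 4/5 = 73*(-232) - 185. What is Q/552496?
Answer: -85609/2762480 ≈ -0.030990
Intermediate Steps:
Q = -85609/5 (Q = -4/5 + (73*(-232) - 185) = -4/5 + (-16936 - 185) = -4/5 - 17121 = -85609/5 ≈ -17122.)
Q/552496 = -85609/5/552496 = -85609/5*1/552496 = -85609/2762480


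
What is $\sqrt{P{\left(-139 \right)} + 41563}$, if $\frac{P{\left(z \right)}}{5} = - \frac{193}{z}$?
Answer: $\frac{\sqrt{803172858}}{139} \approx 203.89$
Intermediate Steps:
$P{\left(z \right)} = - \frac{965}{z}$ ($P{\left(z \right)} = 5 \left(- \frac{193}{z}\right) = - \frac{965}{z}$)
$\sqrt{P{\left(-139 \right)} + 41563} = \sqrt{- \frac{965}{-139} + 41563} = \sqrt{\left(-965\right) \left(- \frac{1}{139}\right) + 41563} = \sqrt{\frac{965}{139} + 41563} = \sqrt{\frac{5778222}{139}} = \frac{\sqrt{803172858}}{139}$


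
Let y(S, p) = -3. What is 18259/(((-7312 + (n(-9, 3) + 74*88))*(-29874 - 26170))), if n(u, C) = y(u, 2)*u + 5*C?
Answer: 18259/42481352 ≈ 0.00042981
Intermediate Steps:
n(u, C) = -3*u + 5*C
18259/(((-7312 + (n(-9, 3) + 74*88))*(-29874 - 26170))) = 18259/(((-7312 + ((-3*(-9) + 5*3) + 74*88))*(-29874 - 26170))) = 18259/(((-7312 + ((27 + 15) + 6512))*(-56044))) = 18259/(((-7312 + (42 + 6512))*(-56044))) = 18259/(((-7312 + 6554)*(-56044))) = 18259/((-758*(-56044))) = 18259/42481352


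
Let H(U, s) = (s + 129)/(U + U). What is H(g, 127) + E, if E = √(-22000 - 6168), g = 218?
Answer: 64/109 + 2*I*√7042 ≈ 0.58716 + 167.83*I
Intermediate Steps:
H(U, s) = (129 + s)/(2*U) (H(U, s) = (129 + s)/((2*U)) = (129 + s)*(1/(2*U)) = (129 + s)/(2*U))
E = 2*I*√7042 (E = √(-28168) = 2*I*√7042 ≈ 167.83*I)
H(g, 127) + E = (½)*(129 + 127)/218 + 2*I*√7042 = (½)*(1/218)*256 + 2*I*√7042 = 64/109 + 2*I*√7042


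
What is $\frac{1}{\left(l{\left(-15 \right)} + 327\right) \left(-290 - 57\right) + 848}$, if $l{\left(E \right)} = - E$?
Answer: $- \frac{1}{117826} \approx -8.4871 \cdot 10^{-6}$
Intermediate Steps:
$\frac{1}{\left(l{\left(-15 \right)} + 327\right) \left(-290 - 57\right) + 848} = \frac{1}{\left(\left(-1\right) \left(-15\right) + 327\right) \left(-290 - 57\right) + 848} = \frac{1}{\left(15 + 327\right) \left(-347\right) + 848} = \frac{1}{342 \left(-347\right) + 848} = \frac{1}{-118674 + 848} = \frac{1}{-117826} = - \frac{1}{117826}$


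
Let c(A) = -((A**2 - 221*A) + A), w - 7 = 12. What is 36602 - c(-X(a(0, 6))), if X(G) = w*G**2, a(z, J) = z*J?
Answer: 36602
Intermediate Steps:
w = 19 (w = 7 + 12 = 19)
a(z, J) = J*z
X(G) = 19*G**2
c(A) = -A**2 + 220*A (c(A) = -(A**2 - 220*A) = -A**2 + 220*A)
36602 - c(-X(a(0, 6))) = 36602 - (-19*(6*0)**2)*(220 - (-1)*19*(6*0)**2) = 36602 - (-19*0**2)*(220 - (-1)*19*0**2) = 36602 - (-19*0)*(220 - (-1)*19*0) = 36602 - (-1*0)*(220 - (-1)*0) = 36602 - 0*(220 - 1*0) = 36602 - 0*(220 + 0) = 36602 - 0*220 = 36602 - 1*0 = 36602 + 0 = 36602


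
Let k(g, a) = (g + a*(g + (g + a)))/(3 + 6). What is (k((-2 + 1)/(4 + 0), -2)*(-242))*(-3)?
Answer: 2299/6 ≈ 383.17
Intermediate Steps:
k(g, a) = g/9 + a*(a + 2*g)/9 (k(g, a) = (g + a*(g + (a + g)))/9 = (g + a*(a + 2*g))*(⅑) = g/9 + a*(a + 2*g)/9)
(k((-2 + 1)/(4 + 0), -2)*(-242))*(-3) = ((((-2 + 1)/(4 + 0))/9 + (⅑)*(-2)² + (2/9)*(-2)*((-2 + 1)/(4 + 0)))*(-242))*(-3) = (((-1/4)/9 + (⅑)*4 + (2/9)*(-2)*(-1/4))*(-242))*(-3) = (((-1*¼)/9 + 4/9 + (2/9)*(-2)*(-1*¼))*(-242))*(-3) = (((⅑)*(-¼) + 4/9 + (2/9)*(-2)*(-¼))*(-242))*(-3) = ((-1/36 + 4/9 + ⅑)*(-242))*(-3) = ((19/36)*(-242))*(-3) = -2299/18*(-3) = 2299/6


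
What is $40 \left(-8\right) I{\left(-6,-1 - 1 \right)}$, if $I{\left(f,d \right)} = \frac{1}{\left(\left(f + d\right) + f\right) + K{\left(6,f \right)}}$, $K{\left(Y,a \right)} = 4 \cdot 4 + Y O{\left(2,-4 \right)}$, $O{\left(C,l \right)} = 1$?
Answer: $-40$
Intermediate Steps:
$K{\left(Y,a \right)} = 16 + Y$ ($K{\left(Y,a \right)} = 4 \cdot 4 + Y 1 = 16 + Y$)
$I{\left(f,d \right)} = \frac{1}{22 + d + 2 f}$ ($I{\left(f,d \right)} = \frac{1}{\left(\left(f + d\right) + f\right) + \left(16 + 6\right)} = \frac{1}{\left(\left(d + f\right) + f\right) + 22} = \frac{1}{\left(d + 2 f\right) + 22} = \frac{1}{22 + d + 2 f}$)
$40 \left(-8\right) I{\left(-6,-1 - 1 \right)} = \frac{40 \left(-8\right)}{22 - 2 + 2 \left(-6\right)} = - \frac{320}{22 - 2 - 12} = - \frac{320}{8} = \left(-320\right) \frac{1}{8} = -40$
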